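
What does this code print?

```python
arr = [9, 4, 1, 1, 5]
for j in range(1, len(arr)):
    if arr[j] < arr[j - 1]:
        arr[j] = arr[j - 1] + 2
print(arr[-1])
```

j=1: 4<9, arr[1] = 9+2 = 11 → [9, 11, 1, 1, 5]
j=2: 1<11, arr[2] = 11+2 = 13 → [9, 11, 13, 1, 5]
j=3: 1<13, arr[3] = 13+2 = 15 → [9, 11, 13, 15, 5]
j=4: 5<15, arr[4] = 15+2 = 17 → [9, 11, 13, 15, 17]

17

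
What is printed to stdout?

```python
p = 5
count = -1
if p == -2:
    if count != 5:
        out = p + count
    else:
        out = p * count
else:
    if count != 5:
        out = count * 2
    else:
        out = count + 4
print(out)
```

-2

p=5, count=-1
p == -2 is False; count != 5 is True
→ out = count * 2 = -2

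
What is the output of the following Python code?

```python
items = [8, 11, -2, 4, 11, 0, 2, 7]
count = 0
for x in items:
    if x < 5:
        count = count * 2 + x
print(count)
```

x=8: not <5
x=11: not <5
x=-2: <5, count = 0*2+(-2) = -2
x=4: <5, count = (-2)*2+4 = 0
x=11: not <5
x=0: <5, count = 0*2+0 = 0
x=2: <5, count = 0*2+2 = 2
x=7: not <5

2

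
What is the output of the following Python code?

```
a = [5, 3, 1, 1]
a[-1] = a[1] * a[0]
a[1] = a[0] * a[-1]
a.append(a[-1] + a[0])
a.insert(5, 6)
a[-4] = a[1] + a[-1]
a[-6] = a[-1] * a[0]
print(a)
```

[30, 75, 81, 15, 20, 6]

a[-1] = a[1]*a[0] = 3*5 = 15 → [5, 3, 1, 15]
a[1] = a[0]*a[-1] = 5*15 = 75 → [5, 75, 1, 15]
append a[-1]+a[0] = 15+5 = 20 → [5, 75, 1, 15, 20]
insert 6 at 5 → [5, 75, 1, 15, 20, 6]
a[-4] = a[1]+a[-1] = 75+6 = 81 → [5, 75, 81, 15, 20, 6]
a[-6] = a[-1]*a[0] = 6*5 = 30 → [30, 75, 81, 15, 20, 6]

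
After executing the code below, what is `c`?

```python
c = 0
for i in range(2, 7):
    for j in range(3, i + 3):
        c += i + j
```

i=2,j=3: c = 0+5 = 5
i=2,j=4: c = 5+6 = 11
i=3,j=3: c = 11+6 = 17
i=3,j=4: c = 17+7 = 24
i=3,j=5: c = 24+8 = 32
i=4,j=3: c = 32+7 = 39
i=4,j=4: c = 39+8 = 47
i=4,j=5: c = 47+9 = 56
i=4,j=6: c = 56+10 = 66
i=5,j=3: c = 66+8 = 74
i=5,j=4: c = 74+9 = 83
i=5,j=5: c = 83+10 = 93
i=5,j=6: c = 93+11 = 104
i=5,j=7: c = 104+12 = 116
i=6,j=3: c = 116+9 = 125
i=6,j=4: c = 125+10 = 135
i=6,j=5: c = 135+11 = 146
i=6,j=6: c = 146+12 = 158
i=6,j=7: c = 158+13 = 171
i=6,j=8: c = 171+14 = 185

185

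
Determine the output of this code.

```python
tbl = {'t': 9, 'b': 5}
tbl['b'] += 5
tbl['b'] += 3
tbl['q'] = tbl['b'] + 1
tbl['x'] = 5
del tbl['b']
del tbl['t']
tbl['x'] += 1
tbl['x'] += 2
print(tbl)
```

{'q': 14, 'x': 8}

tbl['b'] = 5+5 = 10 → {'t': 9, 'b': 10}
tbl['b'] = 10+3 = 13 → {'t': 9, 'b': 13}
tbl['q'] = tbl['b']+1 = 14 → {'t': 9, 'b': 13, 'q': 14}
tbl['x'] = 5 → {'t': 9, 'b': 13, 'q': 14, 'x': 5}
del 'b' → {'t': 9, 'q': 14, 'x': 5}
del 't' → {'q': 14, 'x': 5}
tbl['x'] = 5+1 = 6 → {'q': 14, 'x': 6}
tbl['x'] = 6+2 = 8 → {'q': 14, 'x': 8}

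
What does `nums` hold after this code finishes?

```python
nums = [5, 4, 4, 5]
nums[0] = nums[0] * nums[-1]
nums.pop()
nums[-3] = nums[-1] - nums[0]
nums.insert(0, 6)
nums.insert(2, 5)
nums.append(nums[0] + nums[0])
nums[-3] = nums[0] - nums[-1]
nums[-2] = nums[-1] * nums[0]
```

[6, -21, 5, -6, 72, 12]

nums[0] = nums[0]*nums[-1] = 5*5 = 25 → [25, 4, 4, 5]
pop() removes 5 → [25, 4, 4]
nums[-3] = nums[-1]-nums[0] = 4-25 = -21 → [-21, 4, 4]
insert 6 at 0 → [6, -21, 4, 4]
insert 5 at 2 → [6, -21, 5, 4, 4]
append nums[0]+nums[0] = 6+6 = 12 → [6, -21, 5, 4, 4, 12]
nums[-3] = nums[0]-nums[-1] = 6-12 = -6 → [6, -21, 5, -6, 4, 12]
nums[-2] = nums[-1]*nums[0] = 12*6 = 72 → [6, -21, 5, -6, 72, 12]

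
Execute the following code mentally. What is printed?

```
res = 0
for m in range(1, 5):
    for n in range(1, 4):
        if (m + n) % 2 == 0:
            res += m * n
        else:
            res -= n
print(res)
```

m=1,n=1: even sum, res = 0+1 = 1
m=1,n=2: odd sum, res = 1-2 = -1
m=1,n=3: even sum, res = (-1)+3 = 2
m=2,n=1: odd sum, res = 2-1 = 1
m=2,n=2: even sum, res = 1+4 = 5
m=2,n=3: odd sum, res = 5-3 = 2
m=3,n=1: even sum, res = 2+3 = 5
m=3,n=2: odd sum, res = 5-2 = 3
m=3,n=3: even sum, res = 3+9 = 12
m=4,n=1: odd sum, res = 12-1 = 11
m=4,n=2: even sum, res = 11+8 = 19
m=4,n=3: odd sum, res = 19-3 = 16

16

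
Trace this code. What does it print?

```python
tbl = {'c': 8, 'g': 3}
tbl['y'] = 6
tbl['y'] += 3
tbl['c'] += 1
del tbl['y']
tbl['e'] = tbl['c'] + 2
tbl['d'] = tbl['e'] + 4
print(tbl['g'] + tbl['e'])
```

14

tbl['y'] = 6 → {'c': 8, 'g': 3, 'y': 6}
tbl['y'] = 6+3 = 9 → {'c': 8, 'g': 3, 'y': 9}
tbl['c'] = 8+1 = 9 → {'c': 9, 'g': 3, 'y': 9}
del 'y' → {'c': 9, 'g': 3}
tbl['e'] = tbl['c']+2 = 11 → {'c': 9, 'g': 3, 'e': 11}
tbl['d'] = tbl['e']+4 = 15 → {'c': 9, 'g': 3, 'e': 11, 'd': 15}
tbl['g']+tbl['e'] = 3+11 = 14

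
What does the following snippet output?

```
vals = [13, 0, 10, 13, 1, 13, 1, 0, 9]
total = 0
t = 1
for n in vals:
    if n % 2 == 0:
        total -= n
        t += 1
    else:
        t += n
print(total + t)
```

44

n=13: not even; t=14
n=0: even, total = 0-0 = 0; t=15
n=10: even, total = 0-10 = -10; t=16
n=13: not even; t=29
n=1: not even; t=30
n=13: not even; t=43
n=1: not even; t=44
n=0: even, total = (-10)-0 = -10; t=45
n=9: not even; t=54
total+t = (-10)+54 = 44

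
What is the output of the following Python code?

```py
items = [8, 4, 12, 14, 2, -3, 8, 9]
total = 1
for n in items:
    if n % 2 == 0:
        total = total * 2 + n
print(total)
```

n=8: even, total = 1*2+8 = 10
n=4: even, total = 10*2+4 = 24
n=12: even, total = 24*2+12 = 60
n=14: even, total = 60*2+14 = 134
n=2: even, total = 134*2+2 = 270
n=-3: not even
n=8: even, total = 270*2+8 = 548
n=9: not even

548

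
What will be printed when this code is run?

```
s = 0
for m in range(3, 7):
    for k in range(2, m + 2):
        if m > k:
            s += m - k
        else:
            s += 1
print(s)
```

m=3,k=2: 3>2, s = 0+1 = 1
m=3,k=3: not 3>3, s = 1+1 = 2
m=3,k=4: not 3>4, s = 2+1 = 3
m=4,k=2: 4>2, s = 3+2 = 5
m=4,k=3: 4>3, s = 5+1 = 6
m=4,k=4: not 4>4, s = 6+1 = 7
m=4,k=5: not 4>5, s = 7+1 = 8
m=5,k=2: 5>2, s = 8+3 = 11
m=5,k=3: 5>3, s = 11+2 = 13
m=5,k=4: 5>4, s = 13+1 = 14
m=5,k=5: not 5>5, s = 14+1 = 15
m=5,k=6: not 5>6, s = 15+1 = 16
m=6,k=2: 6>2, s = 16+4 = 20
m=6,k=3: 6>3, s = 20+3 = 23
m=6,k=4: 6>4, s = 23+2 = 25
m=6,k=5: 6>5, s = 25+1 = 26
m=6,k=6: not 6>6, s = 26+1 = 27
m=6,k=7: not 6>7, s = 27+1 = 28

28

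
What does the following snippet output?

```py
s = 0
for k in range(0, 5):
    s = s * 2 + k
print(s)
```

k=0: s = 0*2+0 = 0
k=1: s = 0*2+1 = 1
k=2: s = 1*2+2 = 4
k=3: s = 4*2+3 = 11
k=4: s = 11*2+4 = 26

26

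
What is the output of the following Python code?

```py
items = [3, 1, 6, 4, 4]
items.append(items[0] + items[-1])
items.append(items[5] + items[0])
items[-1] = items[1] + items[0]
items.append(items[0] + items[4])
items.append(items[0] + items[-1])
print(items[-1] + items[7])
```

17

append items[0]+items[-1] = 3+4 = 7 → [3, 1, 6, 4, 4, 7]
append items[5]+items[0] = 7+3 = 10 → [3, 1, 6, 4, 4, 7, 10]
items[-1] = items[1]+items[0] = 1+3 = 4 → [3, 1, 6, 4, 4, 7, 4]
append items[0]+items[4] = 3+4 = 7 → [3, 1, 6, 4, 4, 7, 4, 7]
append items[0]+items[-1] = 3+7 = 10 → [3, 1, 6, 4, 4, 7, 4, 7, 10]
items[-1]+items[7] = 10+7 = 17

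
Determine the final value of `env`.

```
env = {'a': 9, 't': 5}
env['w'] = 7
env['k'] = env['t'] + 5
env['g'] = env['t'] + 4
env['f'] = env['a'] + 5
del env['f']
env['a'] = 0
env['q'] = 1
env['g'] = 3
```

{'a': 0, 't': 5, 'w': 7, 'k': 10, 'g': 3, 'q': 1}

env['w'] = 7 → {'a': 9, 't': 5, 'w': 7}
env['k'] = env['t']+5 = 10 → {'a': 9, 't': 5, 'w': 7, 'k': 10}
env['g'] = env['t']+4 = 9 → {'a': 9, 't': 5, 'w': 7, 'k': 10, 'g': 9}
env['f'] = env['a']+5 = 14 → {'a': 9, 't': 5, 'w': 7, 'k': 10, 'g': 9, 'f': 14}
del 'f' → {'a': 9, 't': 5, 'w': 7, 'k': 10, 'g': 9}
env['a'] = 0 → {'a': 0, 't': 5, 'w': 7, 'k': 10, 'g': 9}
env['q'] = 1 → {'a': 0, 't': 5, 'w': 7, 'k': 10, 'g': 9, 'q': 1}
env['g'] = 3 → {'a': 0, 't': 5, 'w': 7, 'k': 10, 'g': 3, 'q': 1}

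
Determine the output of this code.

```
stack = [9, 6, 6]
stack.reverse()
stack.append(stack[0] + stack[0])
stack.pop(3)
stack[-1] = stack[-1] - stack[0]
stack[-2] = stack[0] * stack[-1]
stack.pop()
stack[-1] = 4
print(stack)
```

reverse → [6, 6, 9]
append stack[0]+stack[0] = 6+6 = 12 → [6, 6, 9, 12]
pop(3) removes 12 → [6, 6, 9]
stack[-1] = stack[-1]-stack[0] = 9-6 = 3 → [6, 6, 3]
stack[-2] = stack[0]*stack[-1] = 6*3 = 18 → [6, 18, 3]
pop() removes 3 → [6, 18]
stack[-1] = 4 → [6, 4]

[6, 4]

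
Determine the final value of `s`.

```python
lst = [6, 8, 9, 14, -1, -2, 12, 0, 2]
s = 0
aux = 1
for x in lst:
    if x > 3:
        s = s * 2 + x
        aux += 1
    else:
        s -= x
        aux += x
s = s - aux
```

x=6: >3, s = 0*2+6 = 6; aux=2
x=8: >3, s = 6*2+8 = 20; aux=3
x=9: >3, s = 20*2+9 = 49; aux=4
x=14: >3, s = 49*2+14 = 112; aux=5
x=-1: not >3, s = 112-(-1) = 113; aux=4
x=-2: not >3, s = 113-(-2) = 115; aux=2
x=12: >3, s = 115*2+12 = 242; aux=3
x=0: not >3, s = 242-0 = 242; aux=3
x=2: not >3, s = 242-2 = 240; aux=5
s-aux = 240-5 = 235

235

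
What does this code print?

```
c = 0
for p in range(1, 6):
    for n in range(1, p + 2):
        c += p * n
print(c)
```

p=1,n=1: c = 0+1 = 1
p=1,n=2: c = 1+2 = 3
p=2,n=1: c = 3+2 = 5
p=2,n=2: c = 5+4 = 9
p=2,n=3: c = 9+6 = 15
p=3,n=1: c = 15+3 = 18
p=3,n=2: c = 18+6 = 24
p=3,n=3: c = 24+9 = 33
p=3,n=4: c = 33+12 = 45
p=4,n=1: c = 45+4 = 49
p=4,n=2: c = 49+8 = 57
p=4,n=3: c = 57+12 = 69
p=4,n=4: c = 69+16 = 85
p=4,n=5: c = 85+20 = 105
p=5,n=1: c = 105+5 = 110
p=5,n=2: c = 110+10 = 120
p=5,n=3: c = 120+15 = 135
p=5,n=4: c = 135+20 = 155
p=5,n=5: c = 155+25 = 180
p=5,n=6: c = 180+30 = 210

210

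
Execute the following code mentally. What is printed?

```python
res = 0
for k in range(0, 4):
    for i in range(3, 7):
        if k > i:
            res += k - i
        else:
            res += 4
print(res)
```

64

k=0,i=3: not 0>3, res = 0+4 = 4
k=0,i=4: not 0>4, res = 4+4 = 8
k=0,i=5: not 0>5, res = 8+4 = 12
k=0,i=6: not 0>6, res = 12+4 = 16
k=1,i=3: not 1>3, res = 16+4 = 20
k=1,i=4: not 1>4, res = 20+4 = 24
k=1,i=5: not 1>5, res = 24+4 = 28
k=1,i=6: not 1>6, res = 28+4 = 32
k=2,i=3: not 2>3, res = 32+4 = 36
k=2,i=4: not 2>4, res = 36+4 = 40
k=2,i=5: not 2>5, res = 40+4 = 44
k=2,i=6: not 2>6, res = 44+4 = 48
k=3,i=3: not 3>3, res = 48+4 = 52
k=3,i=4: not 3>4, res = 52+4 = 56
k=3,i=5: not 3>5, res = 56+4 = 60
k=3,i=6: not 3>6, res = 60+4 = 64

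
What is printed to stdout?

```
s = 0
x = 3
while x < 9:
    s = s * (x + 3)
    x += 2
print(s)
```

0

x=3: s = 0*6 = 0
x=5: s = 0*8 = 0
x=7: s = 0*10 = 0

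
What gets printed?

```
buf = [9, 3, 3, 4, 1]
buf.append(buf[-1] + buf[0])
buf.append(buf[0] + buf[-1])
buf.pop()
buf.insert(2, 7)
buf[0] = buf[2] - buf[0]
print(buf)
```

[-2, 3, 7, 3, 4, 1, 10]

append buf[-1]+buf[0] = 1+9 = 10 → [9, 3, 3, 4, 1, 10]
append buf[0]+buf[-1] = 9+10 = 19 → [9, 3, 3, 4, 1, 10, 19]
pop() removes 19 → [9, 3, 3, 4, 1, 10]
insert 7 at 2 → [9, 3, 7, 3, 4, 1, 10]
buf[0] = buf[2]-buf[0] = 7-9 = -2 → [-2, 3, 7, 3, 4, 1, 10]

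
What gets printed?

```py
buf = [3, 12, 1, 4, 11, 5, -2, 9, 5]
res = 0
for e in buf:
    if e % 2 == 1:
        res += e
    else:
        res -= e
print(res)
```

20

e=3: odd, res = 0+3 = 3
e=12: not odd, res = 3-12 = -9
e=1: odd, res = (-9)+1 = -8
e=4: not odd, res = (-8)-4 = -12
e=11: odd, res = (-12)+11 = -1
e=5: odd, res = (-1)+5 = 4
e=-2: not odd, res = 4-(-2) = 6
e=9: odd, res = 6+9 = 15
e=5: odd, res = 15+5 = 20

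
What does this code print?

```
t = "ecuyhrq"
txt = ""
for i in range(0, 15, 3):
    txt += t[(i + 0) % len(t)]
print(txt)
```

i=0: add t[0]='e' → 'e'
i=3: add t[3]='y' → 'ey'
i=6: add t[6]='q' → 'eyq'
i=9: add t[2]='u' → 'eyqu'
i=12: add t[5]='r' → 'eyqur'

eyqur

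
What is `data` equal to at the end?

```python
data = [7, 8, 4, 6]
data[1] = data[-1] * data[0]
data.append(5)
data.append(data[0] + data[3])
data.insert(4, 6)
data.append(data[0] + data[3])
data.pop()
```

data[1] = data[-1]*data[0] = 6*7 = 42 → [7, 42, 4, 6]
append 5 → [7, 42, 4, 6, 5]
append data[0]+data[3] = 7+6 = 13 → [7, 42, 4, 6, 5, 13]
insert 6 at 4 → [7, 42, 4, 6, 6, 5, 13]
append data[0]+data[3] = 7+6 = 13 → [7, 42, 4, 6, 6, 5, 13, 13]
pop() removes 13 → [7, 42, 4, 6, 6, 5, 13]

[7, 42, 4, 6, 6, 5, 13]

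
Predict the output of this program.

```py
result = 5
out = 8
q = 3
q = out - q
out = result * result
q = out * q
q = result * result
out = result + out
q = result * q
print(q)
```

q = 8-3 = 5
out = 5*5 = 25
q = 25*5 = 125
q = 5*5 = 25
out = 5+25 = 30
q = 5*25 = 125

125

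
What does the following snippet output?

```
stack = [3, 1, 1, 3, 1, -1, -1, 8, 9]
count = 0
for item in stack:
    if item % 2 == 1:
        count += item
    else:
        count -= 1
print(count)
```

item=3: odd, count = 0+3 = 3
item=1: odd, count = 3+1 = 4
item=1: odd, count = 4+1 = 5
item=3: odd, count = 5+3 = 8
item=1: odd, count = 8+1 = 9
item=-1: odd, count = 9+(-1) = 8
item=-1: odd, count = 8+(-1) = 7
item=8: not odd, count = 7-1 = 6
item=9: odd, count = 6+9 = 15

15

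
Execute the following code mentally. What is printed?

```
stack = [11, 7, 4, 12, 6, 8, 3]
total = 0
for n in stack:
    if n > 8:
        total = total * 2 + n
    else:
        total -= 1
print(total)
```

27

n=11: >8, total = 0*2+11 = 11
n=7: not >8, total = 11-1 = 10
n=4: not >8, total = 10-1 = 9
n=12: >8, total = 9*2+12 = 30
n=6: not >8, total = 30-1 = 29
n=8: not >8, total = 29-1 = 28
n=3: not >8, total = 28-1 = 27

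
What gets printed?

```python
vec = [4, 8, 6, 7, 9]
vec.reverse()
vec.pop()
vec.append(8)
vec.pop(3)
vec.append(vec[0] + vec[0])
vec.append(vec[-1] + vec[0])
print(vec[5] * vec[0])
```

243

reverse → [9, 7, 6, 8, 4]
pop() removes 4 → [9, 7, 6, 8]
append 8 → [9, 7, 6, 8, 8]
pop(3) removes 8 → [9, 7, 6, 8]
append vec[0]+vec[0] = 9+9 = 18 → [9, 7, 6, 8, 18]
append vec[-1]+vec[0] = 18+9 = 27 → [9, 7, 6, 8, 18, 27]
vec[5]*vec[0] = 27*9 = 243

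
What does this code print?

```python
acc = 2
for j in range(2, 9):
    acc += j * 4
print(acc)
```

j=2: acc = 2+2*4 = 10
j=3: acc = 10+3*4 = 22
j=4: acc = 22+4*4 = 38
j=5: acc = 38+5*4 = 58
j=6: acc = 58+6*4 = 82
j=7: acc = 82+7*4 = 110
j=8: acc = 110+8*4 = 142

142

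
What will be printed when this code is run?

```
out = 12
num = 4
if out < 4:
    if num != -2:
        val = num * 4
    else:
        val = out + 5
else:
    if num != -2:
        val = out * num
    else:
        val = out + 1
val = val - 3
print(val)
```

45

out=12, num=4
out < 4 is False; num != -2 is True
→ val = out * num = 48
val = 48-3 = 45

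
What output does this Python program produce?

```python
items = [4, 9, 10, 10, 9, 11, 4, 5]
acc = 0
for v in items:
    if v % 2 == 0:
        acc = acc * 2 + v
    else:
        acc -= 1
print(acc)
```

83

v=4: even, acc = 0*2+4 = 4
v=9: not even, acc = 4-1 = 3
v=10: even, acc = 3*2+10 = 16
v=10: even, acc = 16*2+10 = 42
v=9: not even, acc = 42-1 = 41
v=11: not even, acc = 41-1 = 40
v=4: even, acc = 40*2+4 = 84
v=5: not even, acc = 84-1 = 83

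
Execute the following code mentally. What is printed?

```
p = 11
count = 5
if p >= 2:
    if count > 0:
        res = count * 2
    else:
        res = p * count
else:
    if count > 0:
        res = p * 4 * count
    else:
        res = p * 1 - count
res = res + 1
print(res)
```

11

p=11, count=5
p >= 2 is True; count > 0 is True
→ res = count * 2 = 10
res = 10+1 = 11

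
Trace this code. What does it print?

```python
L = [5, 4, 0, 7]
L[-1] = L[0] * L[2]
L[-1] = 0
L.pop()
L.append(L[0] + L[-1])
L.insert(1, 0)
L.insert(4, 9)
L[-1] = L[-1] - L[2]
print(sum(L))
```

19

L[-1] = L[0]*L[2] = 5*0 = 0 → [5, 4, 0, 0]
L[-1] = 0 → [5, 4, 0, 0]
pop() removes 0 → [5, 4, 0]
append L[0]+L[-1] = 5+0 = 5 → [5, 4, 0, 5]
insert 0 at 1 → [5, 0, 4, 0, 5]
insert 9 at 4 → [5, 0, 4, 0, 9, 5]
L[-1] = L[-1]-L[2] = 5-4 = 1 → [5, 0, 4, 0, 9, 1]
sum = 19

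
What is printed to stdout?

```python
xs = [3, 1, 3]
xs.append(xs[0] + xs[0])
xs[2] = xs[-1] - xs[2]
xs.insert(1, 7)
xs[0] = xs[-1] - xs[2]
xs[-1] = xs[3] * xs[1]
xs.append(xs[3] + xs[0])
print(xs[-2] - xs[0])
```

16

append xs[0]+xs[0] = 3+3 = 6 → [3, 1, 3, 6]
xs[2] = xs[-1]-xs[2] = 6-3 = 3 → [3, 1, 3, 6]
insert 7 at 1 → [3, 7, 1, 3, 6]
xs[0] = xs[-1]-xs[2] = 6-1 = 5 → [5, 7, 1, 3, 6]
xs[-1] = xs[3]*xs[1] = 3*7 = 21 → [5, 7, 1, 3, 21]
append xs[3]+xs[0] = 3+5 = 8 → [5, 7, 1, 3, 21, 8]
xs[-2]-xs[0] = 21-5 = 16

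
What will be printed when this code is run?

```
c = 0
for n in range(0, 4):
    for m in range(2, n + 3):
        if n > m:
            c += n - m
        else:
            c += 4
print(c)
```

37

n=0,m=2: not 0>2, c = 0+4 = 4
n=1,m=2: not 1>2, c = 4+4 = 8
n=1,m=3: not 1>3, c = 8+4 = 12
n=2,m=2: not 2>2, c = 12+4 = 16
n=2,m=3: not 2>3, c = 16+4 = 20
n=2,m=4: not 2>4, c = 20+4 = 24
n=3,m=2: 3>2, c = 24+1 = 25
n=3,m=3: not 3>3, c = 25+4 = 29
n=3,m=4: not 3>4, c = 29+4 = 33
n=3,m=5: not 3>5, c = 33+4 = 37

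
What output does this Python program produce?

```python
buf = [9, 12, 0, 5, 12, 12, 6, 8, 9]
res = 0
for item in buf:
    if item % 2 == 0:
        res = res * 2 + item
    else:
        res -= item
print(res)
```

-117

item=9: not even, res = 0-9 = -9
item=12: even, res = (-9)*2+12 = -6
item=0: even, res = (-6)*2+0 = -12
item=5: not even, res = (-12)-5 = -17
item=12: even, res = (-17)*2+12 = -22
item=12: even, res = (-22)*2+12 = -32
item=6: even, res = (-32)*2+6 = -58
item=8: even, res = (-58)*2+8 = -108
item=9: not even, res = (-108)-9 = -117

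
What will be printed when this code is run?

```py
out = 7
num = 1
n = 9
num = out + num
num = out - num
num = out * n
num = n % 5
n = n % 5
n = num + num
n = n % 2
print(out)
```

num = 7+1 = 8
num = 7-8 = -1
num = 7*9 = 63
num = 9%5 = 4
n = 9%5 = 4
n = 4+4 = 8
n = 8%2 = 0

7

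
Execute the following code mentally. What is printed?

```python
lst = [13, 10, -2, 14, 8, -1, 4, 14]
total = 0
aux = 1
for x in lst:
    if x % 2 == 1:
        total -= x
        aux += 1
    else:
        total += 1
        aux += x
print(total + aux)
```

45

x=13: odd, total = 0-13 = -13; aux=2
x=10: not odd, total = (-13)+1 = -12; aux=12
x=-2: not odd, total = (-12)+1 = -11; aux=10
x=14: not odd, total = (-11)+1 = -10; aux=24
x=8: not odd, total = (-10)+1 = -9; aux=32
x=-1: odd, total = (-9)-(-1) = -8; aux=33
x=4: not odd, total = (-8)+1 = -7; aux=37
x=14: not odd, total = (-7)+1 = -6; aux=51
total+aux = (-6)+51 = 45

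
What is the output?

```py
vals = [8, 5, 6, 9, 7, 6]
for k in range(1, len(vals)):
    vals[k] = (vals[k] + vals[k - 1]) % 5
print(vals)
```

[8, 3, 4, 3, 0, 1]

k=1: vals[1] = (5+8)%5 = 3 → [8, 3, 6, 9, 7, 6]
k=2: vals[2] = (6+3)%5 = 4 → [8, 3, 4, 9, 7, 6]
k=3: vals[3] = (9+4)%5 = 3 → [8, 3, 4, 3, 7, 6]
k=4: vals[4] = (7+3)%5 = 0 → [8, 3, 4, 3, 0, 6]
k=5: vals[5] = (6+0)%5 = 1 → [8, 3, 4, 3, 0, 1]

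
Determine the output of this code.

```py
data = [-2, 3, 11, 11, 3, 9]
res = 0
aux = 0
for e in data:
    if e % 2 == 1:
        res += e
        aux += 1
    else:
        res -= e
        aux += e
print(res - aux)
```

e=-2: not odd, res = 0-(-2) = 2; aux=-2
e=3: odd, res = 2+3 = 5; aux=-1
e=11: odd, res = 5+11 = 16; aux=0
e=11: odd, res = 16+11 = 27; aux=1
e=3: odd, res = 27+3 = 30; aux=2
e=9: odd, res = 30+9 = 39; aux=3
res-aux = 39-3 = 36

36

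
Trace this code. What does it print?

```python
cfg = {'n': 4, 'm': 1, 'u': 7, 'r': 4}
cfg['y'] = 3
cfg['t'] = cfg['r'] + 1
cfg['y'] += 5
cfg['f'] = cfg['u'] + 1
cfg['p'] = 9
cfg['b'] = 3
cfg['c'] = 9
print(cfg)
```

cfg['y'] = 3 → {'n': 4, 'm': 1, 'u': 7, 'r': 4, 'y': 3}
cfg['t'] = cfg['r']+1 = 5 → {'n': 4, 'm': 1, 'u': 7, 'r': 4, 'y': 3, 't': 5}
cfg['y'] = 3+5 = 8 → {'n': 4, 'm': 1, 'u': 7, 'r': 4, 'y': 8, 't': 5}
cfg['f'] = cfg['u']+1 = 8 → {'n': 4, 'm': 1, 'u': 7, 'r': 4, 'y': 8, 't': 5, 'f': 8}
cfg['p'] = 9 → {'n': 4, 'm': 1, 'u': 7, 'r': 4, 'y': 8, 't': 5, 'f': 8, 'p': 9}
cfg['b'] = 3 → {'n': 4, 'm': 1, 'u': 7, 'r': 4, 'y': 8, 't': 5, 'f': 8, 'p': 9, 'b': 3}
cfg['c'] = 9 → {'n': 4, 'm': 1, 'u': 7, 'r': 4, 'y': 8, 't': 5, 'f': 8, 'p': 9, 'b': 3, 'c': 9}

{'n': 4, 'm': 1, 'u': 7, 'r': 4, 'y': 8, 't': 5, 'f': 8, 'p': 9, 'b': 3, 'c': 9}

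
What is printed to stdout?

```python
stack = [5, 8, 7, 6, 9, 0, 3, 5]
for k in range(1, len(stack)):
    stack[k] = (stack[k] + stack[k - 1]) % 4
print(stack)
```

k=1: stack[1] = (8+5)%4 = 1 → [5, 1, 7, 6, 9, 0, 3, 5]
k=2: stack[2] = (7+1)%4 = 0 → [5, 1, 0, 6, 9, 0, 3, 5]
k=3: stack[3] = (6+0)%4 = 2 → [5, 1, 0, 2, 9, 0, 3, 5]
k=4: stack[4] = (9+2)%4 = 3 → [5, 1, 0, 2, 3, 0, 3, 5]
k=5: stack[5] = (0+3)%4 = 3 → [5, 1, 0, 2, 3, 3, 3, 5]
k=6: stack[6] = (3+3)%4 = 2 → [5, 1, 0, 2, 3, 3, 2, 5]
k=7: stack[7] = (5+2)%4 = 3 → [5, 1, 0, 2, 3, 3, 2, 3]

[5, 1, 0, 2, 3, 3, 2, 3]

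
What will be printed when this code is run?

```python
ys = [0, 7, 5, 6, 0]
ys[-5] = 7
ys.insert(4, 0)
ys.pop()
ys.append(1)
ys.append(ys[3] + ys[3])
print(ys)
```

ys[-5] = 7 → [7, 7, 5, 6, 0]
insert 0 at 4 → [7, 7, 5, 6, 0, 0]
pop() removes 0 → [7, 7, 5, 6, 0]
append 1 → [7, 7, 5, 6, 0, 1]
append ys[3]+ys[3] = 6+6 = 12 → [7, 7, 5, 6, 0, 1, 12]

[7, 7, 5, 6, 0, 1, 12]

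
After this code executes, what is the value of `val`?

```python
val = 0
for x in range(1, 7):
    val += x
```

21

x=1: val = 0+1 = 1
x=2: val = 1+2 = 3
x=3: val = 3+3 = 6
x=4: val = 6+4 = 10
x=5: val = 10+5 = 15
x=6: val = 15+6 = 21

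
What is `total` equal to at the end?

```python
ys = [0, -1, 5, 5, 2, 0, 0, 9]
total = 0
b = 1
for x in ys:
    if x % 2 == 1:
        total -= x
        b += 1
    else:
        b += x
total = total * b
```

x=0: not odd; b=1
x=-1: odd, total = 0-(-1) = 1; b=2
x=5: odd, total = 1-5 = -4; b=3
x=5: odd, total = (-4)-5 = -9; b=4
x=2: not odd; b=6
x=0: not odd; b=6
x=0: not odd; b=6
x=9: odd, total = (-9)-9 = -18; b=7
total*b = (-18)*7 = -126

-126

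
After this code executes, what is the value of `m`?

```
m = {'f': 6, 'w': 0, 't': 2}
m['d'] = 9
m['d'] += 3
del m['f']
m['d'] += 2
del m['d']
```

{'w': 0, 't': 2}

m['d'] = 9 → {'f': 6, 'w': 0, 't': 2, 'd': 9}
m['d'] = 9+3 = 12 → {'f': 6, 'w': 0, 't': 2, 'd': 12}
del 'f' → {'w': 0, 't': 2, 'd': 12}
m['d'] = 12+2 = 14 → {'w': 0, 't': 2, 'd': 14}
del 'd' → {'w': 0, 't': 2}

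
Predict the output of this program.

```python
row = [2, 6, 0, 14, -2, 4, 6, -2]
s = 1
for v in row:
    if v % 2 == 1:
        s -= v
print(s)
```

1

v=2: not odd
v=6: not odd
v=0: not odd
v=14: not odd
v=-2: not odd
v=4: not odd
v=6: not odd
v=-2: not odd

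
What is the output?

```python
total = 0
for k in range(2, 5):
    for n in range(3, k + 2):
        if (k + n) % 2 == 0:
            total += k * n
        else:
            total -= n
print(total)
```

k=2,n=3: odd sum, total = 0-3 = -3
k=3,n=3: even sum, total = (-3)+9 = 6
k=3,n=4: odd sum, total = 6-4 = 2
k=4,n=3: odd sum, total = 2-3 = -1
k=4,n=4: even sum, total = (-1)+16 = 15
k=4,n=5: odd sum, total = 15-5 = 10

10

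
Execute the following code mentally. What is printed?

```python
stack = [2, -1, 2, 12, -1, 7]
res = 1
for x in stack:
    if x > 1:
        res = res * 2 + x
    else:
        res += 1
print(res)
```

81

x=2: >1, res = 1*2+2 = 4
x=-1: not >1, res = 4+1 = 5
x=2: >1, res = 5*2+2 = 12
x=12: >1, res = 12*2+12 = 36
x=-1: not >1, res = 36+1 = 37
x=7: >1, res = 37*2+7 = 81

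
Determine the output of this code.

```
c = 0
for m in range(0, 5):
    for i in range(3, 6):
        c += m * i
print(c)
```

m=0,i=3: c = 0+0 = 0
m=0,i=4: c = 0+0 = 0
m=0,i=5: c = 0+0 = 0
m=1,i=3: c = 0+3 = 3
m=1,i=4: c = 3+4 = 7
m=1,i=5: c = 7+5 = 12
m=2,i=3: c = 12+6 = 18
m=2,i=4: c = 18+8 = 26
m=2,i=5: c = 26+10 = 36
m=3,i=3: c = 36+9 = 45
m=3,i=4: c = 45+12 = 57
m=3,i=5: c = 57+15 = 72
m=4,i=3: c = 72+12 = 84
m=4,i=4: c = 84+16 = 100
m=4,i=5: c = 100+20 = 120

120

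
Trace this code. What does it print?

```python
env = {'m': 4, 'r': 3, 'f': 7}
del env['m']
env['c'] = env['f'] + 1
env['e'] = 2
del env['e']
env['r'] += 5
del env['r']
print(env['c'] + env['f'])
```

del 'm' → {'r': 3, 'f': 7}
env['c'] = env['f']+1 = 8 → {'r': 3, 'f': 7, 'c': 8}
env['e'] = 2 → {'r': 3, 'f': 7, 'c': 8, 'e': 2}
del 'e' → {'r': 3, 'f': 7, 'c': 8}
env['r'] = 3+5 = 8 → {'r': 8, 'f': 7, 'c': 8}
del 'r' → {'f': 7, 'c': 8}
env['c']+env['f'] = 8+7 = 15

15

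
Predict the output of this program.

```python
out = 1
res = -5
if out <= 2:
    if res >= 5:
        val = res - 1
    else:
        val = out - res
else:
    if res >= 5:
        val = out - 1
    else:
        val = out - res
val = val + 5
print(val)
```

out=1, res=-5
out <= 2 is True; res >= 5 is False
→ val = out - res = 6
val = 6+5 = 11

11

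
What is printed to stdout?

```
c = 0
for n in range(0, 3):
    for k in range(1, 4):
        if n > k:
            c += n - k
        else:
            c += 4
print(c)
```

33

n=0,k=1: not 0>1, c = 0+4 = 4
n=0,k=2: not 0>2, c = 4+4 = 8
n=0,k=3: not 0>3, c = 8+4 = 12
n=1,k=1: not 1>1, c = 12+4 = 16
n=1,k=2: not 1>2, c = 16+4 = 20
n=1,k=3: not 1>3, c = 20+4 = 24
n=2,k=1: 2>1, c = 24+1 = 25
n=2,k=2: not 2>2, c = 25+4 = 29
n=2,k=3: not 2>3, c = 29+4 = 33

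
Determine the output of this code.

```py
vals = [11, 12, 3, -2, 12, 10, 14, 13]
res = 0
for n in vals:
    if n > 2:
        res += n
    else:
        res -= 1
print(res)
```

74

n=11: >2, res = 0+11 = 11
n=12: >2, res = 11+12 = 23
n=3: >2, res = 23+3 = 26
n=-2: not >2, res = 26-1 = 25
n=12: >2, res = 25+12 = 37
n=10: >2, res = 37+10 = 47
n=14: >2, res = 47+14 = 61
n=13: >2, res = 61+13 = 74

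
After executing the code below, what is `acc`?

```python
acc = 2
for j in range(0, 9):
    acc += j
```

j=0: acc = 2+0 = 2
j=1: acc = 2+1 = 3
j=2: acc = 3+2 = 5
j=3: acc = 5+3 = 8
j=4: acc = 8+4 = 12
j=5: acc = 12+5 = 17
j=6: acc = 17+6 = 23
j=7: acc = 23+7 = 30
j=8: acc = 30+8 = 38

38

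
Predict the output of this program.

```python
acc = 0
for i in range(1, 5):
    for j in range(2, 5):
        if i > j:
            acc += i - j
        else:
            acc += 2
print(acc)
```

22

i=1,j=2: not 1>2, acc = 0+2 = 2
i=1,j=3: not 1>3, acc = 2+2 = 4
i=1,j=4: not 1>4, acc = 4+2 = 6
i=2,j=2: not 2>2, acc = 6+2 = 8
i=2,j=3: not 2>3, acc = 8+2 = 10
i=2,j=4: not 2>4, acc = 10+2 = 12
i=3,j=2: 3>2, acc = 12+1 = 13
i=3,j=3: not 3>3, acc = 13+2 = 15
i=3,j=4: not 3>4, acc = 15+2 = 17
i=4,j=2: 4>2, acc = 17+2 = 19
i=4,j=3: 4>3, acc = 19+1 = 20
i=4,j=4: not 4>4, acc = 20+2 = 22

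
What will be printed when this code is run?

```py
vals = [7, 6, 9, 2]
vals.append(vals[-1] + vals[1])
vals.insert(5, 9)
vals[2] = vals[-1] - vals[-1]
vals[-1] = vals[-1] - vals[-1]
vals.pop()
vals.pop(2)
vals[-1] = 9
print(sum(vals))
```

append vals[-1]+vals[1] = 2+6 = 8 → [7, 6, 9, 2, 8]
insert 9 at 5 → [7, 6, 9, 2, 8, 9]
vals[2] = vals[-1]-vals[-1] = 9-9 = 0 → [7, 6, 0, 2, 8, 9]
vals[-1] = vals[-1]-vals[-1] = 9-9 = 0 → [7, 6, 0, 2, 8, 0]
pop() removes 0 → [7, 6, 0, 2, 8]
pop(2) removes 0 → [7, 6, 2, 8]
vals[-1] = 9 → [7, 6, 2, 9]
sum = 24

24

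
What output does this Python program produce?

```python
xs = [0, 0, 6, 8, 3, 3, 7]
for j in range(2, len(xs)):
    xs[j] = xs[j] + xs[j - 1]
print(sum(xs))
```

84

j=2: xs[2] = 6+0 = 6 → [0, 0, 6, 8, 3, 3, 7]
j=3: xs[3] = 8+6 = 14 → [0, 0, 6, 14, 3, 3, 7]
j=4: xs[4] = 3+14 = 17 → [0, 0, 6, 14, 17, 3, 7]
j=5: xs[5] = 3+17 = 20 → [0, 0, 6, 14, 17, 20, 7]
j=6: xs[6] = 7+20 = 27 → [0, 0, 6, 14, 17, 20, 27]
sum = 84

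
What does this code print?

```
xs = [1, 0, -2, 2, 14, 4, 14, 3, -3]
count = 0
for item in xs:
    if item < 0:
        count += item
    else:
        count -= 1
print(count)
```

-12

item=1: not <0, count = 0-1 = -1
item=0: not <0, count = (-1)-1 = -2
item=-2: <0, count = (-2)+(-2) = -4
item=2: not <0, count = (-4)-1 = -5
item=14: not <0, count = (-5)-1 = -6
item=4: not <0, count = (-6)-1 = -7
item=14: not <0, count = (-7)-1 = -8
item=3: not <0, count = (-8)-1 = -9
item=-3: <0, count = (-9)+(-3) = -12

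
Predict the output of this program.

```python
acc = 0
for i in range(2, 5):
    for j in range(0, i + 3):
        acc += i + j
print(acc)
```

102

i=2,j=0: acc = 0+2 = 2
i=2,j=1: acc = 2+3 = 5
i=2,j=2: acc = 5+4 = 9
i=2,j=3: acc = 9+5 = 14
i=2,j=4: acc = 14+6 = 20
i=3,j=0: acc = 20+3 = 23
i=3,j=1: acc = 23+4 = 27
i=3,j=2: acc = 27+5 = 32
i=3,j=3: acc = 32+6 = 38
i=3,j=4: acc = 38+7 = 45
i=3,j=5: acc = 45+8 = 53
i=4,j=0: acc = 53+4 = 57
i=4,j=1: acc = 57+5 = 62
i=4,j=2: acc = 62+6 = 68
i=4,j=3: acc = 68+7 = 75
i=4,j=4: acc = 75+8 = 83
i=4,j=5: acc = 83+9 = 92
i=4,j=6: acc = 92+10 = 102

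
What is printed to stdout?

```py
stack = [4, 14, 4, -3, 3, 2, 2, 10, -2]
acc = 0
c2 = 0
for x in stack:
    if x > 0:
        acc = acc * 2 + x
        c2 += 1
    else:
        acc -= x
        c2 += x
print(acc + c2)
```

866

x=4: >0, acc = 0*2+4 = 4; c2=1
x=14: >0, acc = 4*2+14 = 22; c2=2
x=4: >0, acc = 22*2+4 = 48; c2=3
x=-3: not >0, acc = 48-(-3) = 51; c2=0
x=3: >0, acc = 51*2+3 = 105; c2=1
x=2: >0, acc = 105*2+2 = 212; c2=2
x=2: >0, acc = 212*2+2 = 426; c2=3
x=10: >0, acc = 426*2+10 = 862; c2=4
x=-2: not >0, acc = 862-(-2) = 864; c2=2
acc+c2 = 864+2 = 866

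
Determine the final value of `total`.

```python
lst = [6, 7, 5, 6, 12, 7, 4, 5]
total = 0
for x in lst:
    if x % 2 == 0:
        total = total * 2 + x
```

100

x=6: even, total = 0*2+6 = 6
x=7: not even
x=5: not even
x=6: even, total = 6*2+6 = 18
x=12: even, total = 18*2+12 = 48
x=7: not even
x=4: even, total = 48*2+4 = 100
x=5: not even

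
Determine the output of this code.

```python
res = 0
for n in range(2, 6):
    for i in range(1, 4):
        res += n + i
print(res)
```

n=2,i=1: res = 0+3 = 3
n=2,i=2: res = 3+4 = 7
n=2,i=3: res = 7+5 = 12
n=3,i=1: res = 12+4 = 16
n=3,i=2: res = 16+5 = 21
n=3,i=3: res = 21+6 = 27
n=4,i=1: res = 27+5 = 32
n=4,i=2: res = 32+6 = 38
n=4,i=3: res = 38+7 = 45
n=5,i=1: res = 45+6 = 51
n=5,i=2: res = 51+7 = 58
n=5,i=3: res = 58+8 = 66

66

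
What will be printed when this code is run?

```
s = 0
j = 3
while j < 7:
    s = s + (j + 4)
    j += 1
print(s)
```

34

j=3: s = 0+7 = 7
j=4: s = 7+8 = 15
j=5: s = 15+9 = 24
j=6: s = 24+10 = 34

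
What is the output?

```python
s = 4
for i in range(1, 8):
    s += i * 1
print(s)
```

i=1: s = 4+1*1 = 5
i=2: s = 5+2*1 = 7
i=3: s = 7+3*1 = 10
i=4: s = 10+4*1 = 14
i=5: s = 14+5*1 = 19
i=6: s = 19+6*1 = 25
i=7: s = 25+7*1 = 32

32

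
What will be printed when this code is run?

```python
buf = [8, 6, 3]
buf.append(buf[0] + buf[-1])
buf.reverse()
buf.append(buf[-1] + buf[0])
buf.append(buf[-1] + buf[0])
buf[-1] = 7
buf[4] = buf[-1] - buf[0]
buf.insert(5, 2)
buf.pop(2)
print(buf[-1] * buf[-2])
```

14

append buf[0]+buf[-1] = 8+3 = 11 → [8, 6, 3, 11]
reverse → [11, 3, 6, 8]
append buf[-1]+buf[0] = 8+11 = 19 → [11, 3, 6, 8, 19]
append buf[-1]+buf[0] = 19+11 = 30 → [11, 3, 6, 8, 19, 30]
buf[-1] = 7 → [11, 3, 6, 8, 19, 7]
buf[4] = buf[-1]-buf[0] = 7-11 = -4 → [11, 3, 6, 8, -4, 7]
insert 2 at 5 → [11, 3, 6, 8, -4, 2, 7]
pop(2) removes 6 → [11, 3, 8, -4, 2, 7]
buf[-1]*buf[-2] = 7*2 = 14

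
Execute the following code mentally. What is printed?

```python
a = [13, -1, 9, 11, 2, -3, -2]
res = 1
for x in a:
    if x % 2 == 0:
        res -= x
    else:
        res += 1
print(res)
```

6

x=13: not even, res = 1+1 = 2
x=-1: not even, res = 2+1 = 3
x=9: not even, res = 3+1 = 4
x=11: not even, res = 4+1 = 5
x=2: even, res = 5-2 = 3
x=-3: not even, res = 3+1 = 4
x=-2: even, res = 4-(-2) = 6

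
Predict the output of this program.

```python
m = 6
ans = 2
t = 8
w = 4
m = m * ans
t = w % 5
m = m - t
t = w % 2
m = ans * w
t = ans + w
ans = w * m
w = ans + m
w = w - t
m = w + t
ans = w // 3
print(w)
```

34

m = 6*2 = 12
t = 4%5 = 4
m = 12-4 = 8
t = 4%2 = 0
m = 2*4 = 8
t = 2+4 = 6
ans = 4*8 = 32
w = 32+8 = 40
w = 40-6 = 34
m = 34+6 = 40
ans = 34//3 = 11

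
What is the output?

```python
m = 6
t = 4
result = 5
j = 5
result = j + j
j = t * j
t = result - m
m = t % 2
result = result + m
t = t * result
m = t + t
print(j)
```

result = 5+5 = 10
j = 4*5 = 20
t = 10-6 = 4
m = 4%2 = 0
result = 10+0 = 10
t = 4*10 = 40
m = 40+40 = 80

20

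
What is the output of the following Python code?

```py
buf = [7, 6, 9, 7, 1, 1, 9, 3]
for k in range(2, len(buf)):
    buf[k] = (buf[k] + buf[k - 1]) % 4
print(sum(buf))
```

k=2: buf[2] = (9+6)%4 = 3 → [7, 6, 3, 7, 1, 1, 9, 3]
k=3: buf[3] = (7+3)%4 = 2 → [7, 6, 3, 2, 1, 1, 9, 3]
k=4: buf[4] = (1+2)%4 = 3 → [7, 6, 3, 2, 3, 1, 9, 3]
k=5: buf[5] = (1+3)%4 = 0 → [7, 6, 3, 2, 3, 0, 9, 3]
k=6: buf[6] = (9+0)%4 = 1 → [7, 6, 3, 2, 3, 0, 1, 3]
k=7: buf[7] = (3+1)%4 = 0 → [7, 6, 3, 2, 3, 0, 1, 0]
sum = 22

22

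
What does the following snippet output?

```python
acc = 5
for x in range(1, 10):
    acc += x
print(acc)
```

50

x=1: acc = 5+1 = 6
x=2: acc = 6+2 = 8
x=3: acc = 8+3 = 11
x=4: acc = 11+4 = 15
x=5: acc = 15+5 = 20
x=6: acc = 20+6 = 26
x=7: acc = 26+7 = 33
x=8: acc = 33+8 = 41
x=9: acc = 41+9 = 50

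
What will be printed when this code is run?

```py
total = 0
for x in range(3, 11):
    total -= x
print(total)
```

-52

x=3: total = 0-3 = -3
x=4: total = (-3)-4 = -7
x=5: total = (-7)-5 = -12
x=6: total = (-12)-6 = -18
x=7: total = (-18)-7 = -25
x=8: total = (-25)-8 = -33
x=9: total = (-33)-9 = -42
x=10: total = (-42)-10 = -52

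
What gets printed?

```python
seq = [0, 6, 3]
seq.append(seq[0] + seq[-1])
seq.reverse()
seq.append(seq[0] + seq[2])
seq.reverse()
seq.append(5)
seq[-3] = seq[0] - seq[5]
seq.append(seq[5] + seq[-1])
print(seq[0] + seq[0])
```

append seq[0]+seq[-1] = 0+3 = 3 → [0, 6, 3, 3]
reverse → [3, 3, 6, 0]
append seq[0]+seq[2] = 3+6 = 9 → [3, 3, 6, 0, 9]
reverse → [9, 0, 6, 3, 3]
append 5 → [9, 0, 6, 3, 3, 5]
seq[-3] = seq[0]-seq[5] = 9-5 = 4 → [9, 0, 6, 4, 3, 5]
append seq[5]+seq[-1] = 5+5 = 10 → [9, 0, 6, 4, 3, 5, 10]
seq[0]+seq[0] = 9+9 = 18

18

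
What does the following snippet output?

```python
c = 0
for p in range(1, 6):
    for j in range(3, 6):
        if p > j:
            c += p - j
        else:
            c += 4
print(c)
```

52

p=1,j=3: not 1>3, c = 0+4 = 4
p=1,j=4: not 1>4, c = 4+4 = 8
p=1,j=5: not 1>5, c = 8+4 = 12
p=2,j=3: not 2>3, c = 12+4 = 16
p=2,j=4: not 2>4, c = 16+4 = 20
p=2,j=5: not 2>5, c = 20+4 = 24
p=3,j=3: not 3>3, c = 24+4 = 28
p=3,j=4: not 3>4, c = 28+4 = 32
p=3,j=5: not 3>5, c = 32+4 = 36
p=4,j=3: 4>3, c = 36+1 = 37
p=4,j=4: not 4>4, c = 37+4 = 41
p=4,j=5: not 4>5, c = 41+4 = 45
p=5,j=3: 5>3, c = 45+2 = 47
p=5,j=4: 5>4, c = 47+1 = 48
p=5,j=5: not 5>5, c = 48+4 = 52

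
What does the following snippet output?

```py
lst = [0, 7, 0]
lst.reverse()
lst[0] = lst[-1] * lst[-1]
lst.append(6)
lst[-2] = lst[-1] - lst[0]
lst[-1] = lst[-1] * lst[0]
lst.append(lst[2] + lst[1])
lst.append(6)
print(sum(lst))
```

reverse → [0, 7, 0]
lst[0] = lst[-1]*lst[-1] = 0*0 = 0 → [0, 7, 0]
append 6 → [0, 7, 0, 6]
lst[-2] = lst[-1]-lst[0] = 6-0 = 6 → [0, 7, 6, 6]
lst[-1] = lst[-1]*lst[0] = 6*0 = 0 → [0, 7, 6, 0]
append lst[2]+lst[1] = 6+7 = 13 → [0, 7, 6, 0, 13]
append 6 → [0, 7, 6, 0, 13, 6]
sum = 32

32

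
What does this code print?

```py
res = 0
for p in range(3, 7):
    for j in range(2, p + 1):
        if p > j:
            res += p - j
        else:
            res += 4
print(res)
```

p=3,j=2: 3>2, res = 0+1 = 1
p=3,j=3: not 3>3, res = 1+4 = 5
p=4,j=2: 4>2, res = 5+2 = 7
p=4,j=3: 4>3, res = 7+1 = 8
p=4,j=4: not 4>4, res = 8+4 = 12
p=5,j=2: 5>2, res = 12+3 = 15
p=5,j=3: 5>3, res = 15+2 = 17
p=5,j=4: 5>4, res = 17+1 = 18
p=5,j=5: not 5>5, res = 18+4 = 22
p=6,j=2: 6>2, res = 22+4 = 26
p=6,j=3: 6>3, res = 26+3 = 29
p=6,j=4: 6>4, res = 29+2 = 31
p=6,j=5: 6>5, res = 31+1 = 32
p=6,j=6: not 6>6, res = 32+4 = 36

36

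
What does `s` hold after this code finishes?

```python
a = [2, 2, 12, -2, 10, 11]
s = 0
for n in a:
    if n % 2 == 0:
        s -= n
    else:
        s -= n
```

n=2: even, s = 0-2 = -2
n=2: even, s = (-2)-2 = -4
n=12: even, s = (-4)-12 = -16
n=-2: even, s = (-16)-(-2) = -14
n=10: even, s = (-14)-10 = -24
n=11: not even, s = (-24)-11 = -35

-35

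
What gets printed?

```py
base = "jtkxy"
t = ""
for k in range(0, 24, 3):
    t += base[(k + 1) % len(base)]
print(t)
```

k=0: add base[1]='t' → 't'
k=3: add base[4]='y' → 'ty'
k=6: add base[2]='k' → 'tyk'
k=9: add base[0]='j' → 'tykj'
k=12: add base[3]='x' → 'tykjx'
k=15: add base[1]='t' → 'tykjxt'
k=18: add base[4]='y' → 'tykjxty'
k=21: add base[2]='k' → 'tykjxtyk'

tykjxtyk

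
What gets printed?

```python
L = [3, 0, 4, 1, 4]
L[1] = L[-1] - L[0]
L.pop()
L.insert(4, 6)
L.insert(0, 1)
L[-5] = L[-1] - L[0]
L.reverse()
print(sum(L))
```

18

L[1] = L[-1]-L[0] = 4-3 = 1 → [3, 1, 4, 1, 4]
pop() removes 4 → [3, 1, 4, 1]
insert 6 at 4 → [3, 1, 4, 1, 6]
insert 1 at 0 → [1, 3, 1, 4, 1, 6]
L[-5] = L[-1]-L[0] = 6-1 = 5 → [1, 5, 1, 4, 1, 6]
reverse → [6, 1, 4, 1, 5, 1]
sum = 18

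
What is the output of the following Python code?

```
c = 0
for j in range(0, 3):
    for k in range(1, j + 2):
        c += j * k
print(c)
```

15

j=0,k=1: c = 0+0 = 0
j=1,k=1: c = 0+1 = 1
j=1,k=2: c = 1+2 = 3
j=2,k=1: c = 3+2 = 5
j=2,k=2: c = 5+4 = 9
j=2,k=3: c = 9+6 = 15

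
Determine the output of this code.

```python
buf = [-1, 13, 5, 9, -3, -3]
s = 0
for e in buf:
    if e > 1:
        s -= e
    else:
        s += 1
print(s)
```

-24

e=-1: not >1, s = 0+1 = 1
e=13: >1, s = 1-13 = -12
e=5: >1, s = (-12)-5 = -17
e=9: >1, s = (-17)-9 = -26
e=-3: not >1, s = (-26)+1 = -25
e=-3: not >1, s = (-25)+1 = -24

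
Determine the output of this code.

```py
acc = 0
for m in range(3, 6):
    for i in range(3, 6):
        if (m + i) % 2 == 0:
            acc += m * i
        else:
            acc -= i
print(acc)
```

64

m=3,i=3: even sum, acc = 0+9 = 9
m=3,i=4: odd sum, acc = 9-4 = 5
m=3,i=5: even sum, acc = 5+15 = 20
m=4,i=3: odd sum, acc = 20-3 = 17
m=4,i=4: even sum, acc = 17+16 = 33
m=4,i=5: odd sum, acc = 33-5 = 28
m=5,i=3: even sum, acc = 28+15 = 43
m=5,i=4: odd sum, acc = 43-4 = 39
m=5,i=5: even sum, acc = 39+25 = 64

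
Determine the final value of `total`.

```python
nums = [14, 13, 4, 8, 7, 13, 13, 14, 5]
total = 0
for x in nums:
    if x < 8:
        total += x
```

x=14: not <8
x=13: not <8
x=4: <8, total = 0+4 = 4
x=8: not <8
x=7: <8, total = 4+7 = 11
x=13: not <8
x=13: not <8
x=14: not <8
x=5: <8, total = 11+5 = 16

16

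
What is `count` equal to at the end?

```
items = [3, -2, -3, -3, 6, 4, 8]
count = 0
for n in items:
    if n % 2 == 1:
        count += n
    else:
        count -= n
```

-19

n=3: odd, count = 0+3 = 3
n=-2: not odd, count = 3-(-2) = 5
n=-3: odd, count = 5+(-3) = 2
n=-3: odd, count = 2+(-3) = -1
n=6: not odd, count = (-1)-6 = -7
n=4: not odd, count = (-7)-4 = -11
n=8: not odd, count = (-11)-8 = -19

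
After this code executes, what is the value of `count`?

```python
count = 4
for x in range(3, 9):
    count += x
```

x=3: count = 4+3 = 7
x=4: count = 7+4 = 11
x=5: count = 11+5 = 16
x=6: count = 16+6 = 22
x=7: count = 22+7 = 29
x=8: count = 29+8 = 37

37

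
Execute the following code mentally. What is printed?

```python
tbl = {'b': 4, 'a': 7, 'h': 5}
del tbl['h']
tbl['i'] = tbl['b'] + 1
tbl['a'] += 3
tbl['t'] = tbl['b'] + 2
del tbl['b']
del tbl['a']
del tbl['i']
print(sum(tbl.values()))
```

del 'h' → {'b': 4, 'a': 7}
tbl['i'] = tbl['b']+1 = 5 → {'b': 4, 'a': 7, 'i': 5}
tbl['a'] = 7+3 = 10 → {'b': 4, 'a': 10, 'i': 5}
tbl['t'] = tbl['b']+2 = 6 → {'b': 4, 'a': 10, 'i': 5, 't': 6}
del 'b' → {'a': 10, 'i': 5, 't': 6}
del 'a' → {'i': 5, 't': 6}
del 'i' → {'t': 6}
sum of values = 6

6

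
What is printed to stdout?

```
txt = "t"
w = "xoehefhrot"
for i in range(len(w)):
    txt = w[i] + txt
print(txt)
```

torhfeheoxt

i=0: prepend 'x' → 'xt'
i=1: prepend 'o' → 'oxt'
i=2: prepend 'e' → 'eoxt'
i=3: prepend 'h' → 'heoxt'
i=4: prepend 'e' → 'eheoxt'
i=5: prepend 'f' → 'feheoxt'
i=6: prepend 'h' → 'hfeheoxt'
i=7: prepend 'r' → 'rhfeheoxt'
i=8: prepend 'o' → 'orhfeheoxt'
i=9: prepend 't' → 'torhfeheoxt'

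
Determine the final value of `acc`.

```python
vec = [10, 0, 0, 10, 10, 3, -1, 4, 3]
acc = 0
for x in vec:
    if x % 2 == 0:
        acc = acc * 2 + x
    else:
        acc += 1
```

x=10: even, acc = 0*2+10 = 10
x=0: even, acc = 10*2+0 = 20
x=0: even, acc = 20*2+0 = 40
x=10: even, acc = 40*2+10 = 90
x=10: even, acc = 90*2+10 = 190
x=3: not even, acc = 190+1 = 191
x=-1: not even, acc = 191+1 = 192
x=4: even, acc = 192*2+4 = 388
x=3: not even, acc = 388+1 = 389

389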